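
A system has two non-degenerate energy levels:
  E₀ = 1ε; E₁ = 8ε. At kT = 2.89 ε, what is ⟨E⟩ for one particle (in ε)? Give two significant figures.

Eᵢ/kT = 0.3460, 2.768.
Z = Σ e^(−Eᵢ/kT) = e^(−0.3460) + e^(−2.768) = 0.7075 + 0.06279 = 0.7703.
⟨E⟩ = Σ Eᵢ e^(−Eᵢ/kT) / Z = (1·0.7075 + 8·0.06279) / 0.7703 = 1.6 ε.

1.6 ε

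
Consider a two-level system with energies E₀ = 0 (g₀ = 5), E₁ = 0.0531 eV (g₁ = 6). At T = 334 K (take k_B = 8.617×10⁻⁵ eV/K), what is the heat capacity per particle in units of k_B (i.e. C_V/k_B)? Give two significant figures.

k_BT = 8.617×10⁻⁵ × 334 K = 0.02878 eV.
Eᵢ/kT = 0, 1.845.
Z = Σ gᵢe^(−Eᵢ/kT) = 5·e^(−0) + 6·e^(−1.845) = 5.000 + 0.9482 = 5.948.
⟨E⟩ = 0.008465 eV, ⟨E²⟩ = 0.0004495 eV².
C_V/k_B = (⟨E²⟩ − ⟨E⟩²)/(kT)² = (0.0004495 − 0.00007166)/0.0008283 = 0.46.

0.46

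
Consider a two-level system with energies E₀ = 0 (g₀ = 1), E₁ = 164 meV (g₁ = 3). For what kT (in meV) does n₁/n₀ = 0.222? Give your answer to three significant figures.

63.0 meV

n₁/n₀ = (g₁/g₀) exp[−(E₁−E₀)/kT] = 0.222.
⇒ (E₁−E₀)/kT = ln((3/1)/0.222) = ln(13.514) = 2.6037.
kT = 164 meV / 2.6037 = 63.0 meV.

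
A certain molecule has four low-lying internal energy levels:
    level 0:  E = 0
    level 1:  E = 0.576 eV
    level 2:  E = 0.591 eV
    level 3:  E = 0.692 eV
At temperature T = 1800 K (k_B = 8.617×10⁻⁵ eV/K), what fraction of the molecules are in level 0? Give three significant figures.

k_BT = 8.617×10⁻⁵ × 1800 K = 0.15511 eV.
Eᵢ/kT = 0, 3.7135, 3.8102, 4.4614.
Z = Σ e^(−Eᵢ/kT) = e^(−0) + e^(−3.7135) + e^(−3.8102) + e^(−4.4614) = 1.0000 + 0.024392 + 0.022144 + 0.011546 = 1.0581.
P₀ = e^(−E₀/kT) / Z = 1.0000/1.0581 = 0.945.

0.945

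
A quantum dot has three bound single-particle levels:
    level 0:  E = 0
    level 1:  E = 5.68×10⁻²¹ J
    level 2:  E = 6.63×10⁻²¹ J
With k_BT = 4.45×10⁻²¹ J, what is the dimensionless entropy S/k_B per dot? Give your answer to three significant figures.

0.868

Eᵢ/kT = 0, 1.2764, 1.4899.
Z = Σ e^(−Eᵢ/kT) = e^(−0) + e^(−1.2764) + e^(−1.4899) = 1.0000 + 0.27904 + 0.22540 = 1.5044.
⟨E⟩ = Σ EᵢPᵢ = 2.0469 ×10⁻²¹ J.
S/k_B = ln Z + ⟨E⟩/kT = ln(1.5044) + 2.0469/4.45 = 0.40839 + 0.45998 = 0.868.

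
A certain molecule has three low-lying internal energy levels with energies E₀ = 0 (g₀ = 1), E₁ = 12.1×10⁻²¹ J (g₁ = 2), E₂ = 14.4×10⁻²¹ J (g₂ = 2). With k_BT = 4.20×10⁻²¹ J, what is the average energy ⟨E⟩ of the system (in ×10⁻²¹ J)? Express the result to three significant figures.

Eᵢ/kT = 0, 2.8810, 3.4286.
Z = Σ gᵢe^(−Eᵢ/kT) = 1·e^(−0) + 2·e^(−2.8810) + 2·e^(−3.4286) = 1.0000 + 0.11216 + 0.064865 = 1.1770.
⟨E⟩ = Σ Eᵢ gᵢe^(−Eᵢ/kT) / Z = (0·1.0000 + 12.1·0.11216 + 14.4·0.064865) / 1.1770 = 1.95 ×10⁻²¹ J.

1.95 ×10⁻²¹ J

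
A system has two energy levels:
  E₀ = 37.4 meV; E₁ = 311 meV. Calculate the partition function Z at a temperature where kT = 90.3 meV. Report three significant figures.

Z = 0.693

Eᵢ/kT = 0.41417, 3.4441.
Z = Σ e^(−Eᵢ/kT) = e^(−0.41417) + e^(−3.4441) = 0.66089 + 0.031933 = 0.69282.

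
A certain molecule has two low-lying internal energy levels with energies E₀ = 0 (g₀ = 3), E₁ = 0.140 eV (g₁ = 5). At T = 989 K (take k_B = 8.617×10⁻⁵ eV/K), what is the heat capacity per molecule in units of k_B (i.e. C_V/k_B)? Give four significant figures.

0.4975

k_BT = 8.617×10⁻⁵ × 989 K = 0.0852221 eV.
Eᵢ/kT = 0, 1.64277.
Z = Σ gᵢe^(−Eᵢ/kT) = 3·e^(−0) + 5·e^(−1.64277) = 3.00000 + 0.967217 = 3.96722.
⟨E⟩ = 0.0341323 eV, ⟨E²⟩ = 0.00477852 eV².
C_V/k_B = (⟨E²⟩ − ⟨E⟩²)/(kT)² = (0.00477852 − 0.00116501)/0.00726281 = 0.4975.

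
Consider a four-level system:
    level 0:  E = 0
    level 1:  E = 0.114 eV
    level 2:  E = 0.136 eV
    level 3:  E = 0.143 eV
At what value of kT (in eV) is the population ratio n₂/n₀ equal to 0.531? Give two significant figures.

0.21 eV

n₂/n₀ = exp[−(E₂−E₀)/kT] = 0.531.
⇒ (E₂−E₀)/kT = ln(1/0.531) = ln(1.883) = 0.6329.
kT = 0.136 eV / 0.6329 = 0.21 eV.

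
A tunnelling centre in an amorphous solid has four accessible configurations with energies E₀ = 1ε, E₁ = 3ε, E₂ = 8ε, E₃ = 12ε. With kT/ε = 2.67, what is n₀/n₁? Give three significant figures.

2.12

n₀/n₁ = exp[−(E₀−E₁)/kT] = exp(−(-2ε)/(2.67ε)) = exp(0.74906) = 2.12.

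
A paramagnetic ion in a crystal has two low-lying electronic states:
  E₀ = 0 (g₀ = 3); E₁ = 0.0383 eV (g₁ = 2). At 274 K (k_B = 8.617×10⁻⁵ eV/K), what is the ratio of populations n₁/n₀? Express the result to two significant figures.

0.13

k_BT = 8.617×10⁻⁵ × 274 K = 0.02361 eV.
n₁/n₀ = (g₁/g₀) exp[−(E₁−E₀)/kT] = (2/3) × exp(−(0.0383 eV)/(0.02361 eV)) = (2/3) × exp(-1.622) = 0.13.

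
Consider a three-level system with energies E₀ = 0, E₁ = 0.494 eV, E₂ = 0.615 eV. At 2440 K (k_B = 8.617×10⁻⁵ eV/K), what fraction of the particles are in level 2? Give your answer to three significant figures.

k_BT = 8.617×10⁻⁵ × 2440 K = 0.21025 eV.
Eᵢ/kT = 0, 2.3496, 2.9251.
Z = Σ e^(−Eᵢ/kT) = e^(−0) + e^(−2.3496) + e^(−2.9251) = 1.0000 + 0.095407 + 0.053659 = 1.1491.
P₂ = e^(−E₂/kT) / Z = 0.053659/1.1491 = 0.0467.

0.0467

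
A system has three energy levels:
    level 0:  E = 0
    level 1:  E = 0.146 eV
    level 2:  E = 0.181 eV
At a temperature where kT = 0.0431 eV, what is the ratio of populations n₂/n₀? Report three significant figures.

0.0150

n₂/n₀ = exp[−(E₂−E₀)/kT] = exp(−(0.181 eV)/(0.0431 eV)) = exp(-4.1995) = 0.0150.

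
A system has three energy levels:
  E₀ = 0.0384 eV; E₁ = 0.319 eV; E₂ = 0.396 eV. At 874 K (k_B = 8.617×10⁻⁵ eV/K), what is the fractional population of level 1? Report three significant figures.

0.0233

k_BT = 8.617×10⁻⁵ × 874 K = 0.075313 eV.
Eᵢ/kT = 0.50987, 4.2357, 5.2581.
Z = Σ e^(−Eᵢ/kT) = e^(−0.50987) + e^(−4.2357) + e^(−5.2581) = 0.60057 + 0.014470 + 0.0052052 = 0.62025.
P₁ = e^(−E₁/kT) / Z = 0.014470/0.62025 = 0.0233.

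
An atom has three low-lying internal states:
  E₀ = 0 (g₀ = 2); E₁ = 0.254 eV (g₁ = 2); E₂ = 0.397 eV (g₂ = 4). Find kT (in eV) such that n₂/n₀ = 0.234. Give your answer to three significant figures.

n₂/n₀ = (g₂/g₀) exp[−(E₂−E₀)/kT] = 0.234.
⇒ (E₂−E₀)/kT = ln((4/2)/0.234) = ln(8.5470) = 2.1456.
kT = 0.397 eV / 2.1456 = 0.185 eV.

0.185 eV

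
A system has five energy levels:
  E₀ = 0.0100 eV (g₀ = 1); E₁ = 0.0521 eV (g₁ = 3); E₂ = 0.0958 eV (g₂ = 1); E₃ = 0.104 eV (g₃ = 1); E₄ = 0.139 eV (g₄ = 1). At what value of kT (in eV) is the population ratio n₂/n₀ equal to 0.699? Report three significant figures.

n₂/n₀ = (g₂/g₀) exp[−(E₂−E₀)/kT] = 0.699.
⇒ (E₂−E₀)/kT = ln((1/1)/0.699) = ln(1.4306) = 0.35809.
kT = 0.0858 eV / 0.35809 = 0.240 eV.

0.240 eV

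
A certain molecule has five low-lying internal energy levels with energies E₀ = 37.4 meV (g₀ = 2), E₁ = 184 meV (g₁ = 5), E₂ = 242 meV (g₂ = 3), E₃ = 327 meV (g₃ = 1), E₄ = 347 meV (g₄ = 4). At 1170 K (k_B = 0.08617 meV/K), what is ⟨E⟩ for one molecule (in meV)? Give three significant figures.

k_BT = 0.08617 × 1170 K = 100.82 meV.
Eᵢ/kT = 0.37096, 1.8250, 2.4003, 3.2434, 3.4418.
Z = Σ gᵢe^(−Eᵢ/kT) = 2·e^(−0.37096) + 5·e^(−1.8250) + 3·e^(−2.4003) + 1·e^(−3.2434) + 4·e^(−3.4418) = 1.3801 + 0.80609 + 0.27207 + 0.039031 + 0.12803 = 2.6253.
⟨E⟩ = Σ Eᵢ gᵢe^(−Eᵢ/kT) / Z = (37.4·1.3801 + 184·0.80609 + 242·0.27207 + 327·0.039031 + 347·0.12803) / 2.6253 = 123 meV.

123 meV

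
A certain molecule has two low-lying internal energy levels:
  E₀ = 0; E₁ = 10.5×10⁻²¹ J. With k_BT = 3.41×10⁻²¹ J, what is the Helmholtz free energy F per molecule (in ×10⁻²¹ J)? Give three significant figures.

Eᵢ/kT = 0, 3.0792.
Z = Σ e^(−Eᵢ/kT) = e^(−0) + e^(−3.0792) = 1.0000 + 0.045996 = 1.0460.
F = −kT ln Z = −3.41 × ln(1.0460) = −3.41 × 0.044973 = -0.153 ×10⁻²¹ J.

-0.153 ×10⁻²¹ J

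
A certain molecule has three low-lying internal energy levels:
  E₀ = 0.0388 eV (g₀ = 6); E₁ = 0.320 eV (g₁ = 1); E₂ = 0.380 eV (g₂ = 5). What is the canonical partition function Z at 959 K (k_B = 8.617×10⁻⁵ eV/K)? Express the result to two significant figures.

Z = 3.8

k_BT = 8.617×10⁻⁵ × 959 K = 0.08264 eV.
Eᵢ/kT = 0.4695, 3.872, 4.598.
Z = Σ gᵢe^(−Eᵢ/kT) = 6·e^(−0.4695) + 1·e^(−3.872) + 5·e^(−4.598) = 3.752 + 0.02082 + 0.05036 = 3.823.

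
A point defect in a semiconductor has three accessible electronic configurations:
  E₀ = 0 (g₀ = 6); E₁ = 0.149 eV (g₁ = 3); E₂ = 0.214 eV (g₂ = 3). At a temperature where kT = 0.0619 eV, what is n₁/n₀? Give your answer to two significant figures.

0.045

n₁/n₀ = (g₁/g₀) exp[−(E₁−E₀)/kT] = (3/6) × exp(−(0.149 eV)/(0.0619 eV)) = (3/6) × exp(-2.407) = 0.045.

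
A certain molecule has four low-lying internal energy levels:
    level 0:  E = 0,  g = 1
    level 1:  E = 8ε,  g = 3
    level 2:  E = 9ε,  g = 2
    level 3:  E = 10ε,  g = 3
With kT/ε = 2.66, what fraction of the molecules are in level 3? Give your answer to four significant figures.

0.05435

Eᵢ/kT = 0, 3.00752, 3.38346, 3.75940.
Z = Σ gᵢe^(−Eᵢ/kT) = 1·e^(−0) + 3·e^(−3.00752) + 2·e^(−3.38346) + 3·e^(−3.75940) = 1.00000 + 0.148242 + 0.0678597 + 0.0698931 = 1.28599.
P₃ = g₃ e^(−E₃/kT) / Z = 0.0698931/1.28599 = 0.05435.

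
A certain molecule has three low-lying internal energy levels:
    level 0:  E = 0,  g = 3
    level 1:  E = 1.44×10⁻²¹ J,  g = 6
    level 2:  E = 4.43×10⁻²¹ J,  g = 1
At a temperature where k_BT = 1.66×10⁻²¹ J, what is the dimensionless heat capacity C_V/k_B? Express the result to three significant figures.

0.248

Eᵢ/kT = 0, 0.86747, 2.6687.
Z = Σ gᵢe^(−Eᵢ/kT) = 3·e^(−0) + 6·e^(−0.86747) + 1·e^(−2.6687) = 3.0000 + 2.5201 + 0.069342 = 5.5894.
⟨E⟩ = 0.70421, ⟨E²⟩ = 1.1784.
C_V/k_B = (⟨E²⟩ − ⟨E⟩²)/(kT)² = (1.1784 − 0.49591)/2.7556 = 0.248.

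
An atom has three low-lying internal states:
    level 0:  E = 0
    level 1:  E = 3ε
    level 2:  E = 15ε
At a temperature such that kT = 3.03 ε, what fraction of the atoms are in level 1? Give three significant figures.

0.270

Eᵢ/kT = 0, 0.99010, 4.9505.
Z = Σ e^(−Eᵢ/kT) = e^(−0) + e^(−0.99010) + e^(−4.9505) = 1.0000 + 0.37154 + 0.0070799 = 1.3786.
P₁ = e^(−E₁/kT) / Z = 0.37154/1.3786 = 0.270.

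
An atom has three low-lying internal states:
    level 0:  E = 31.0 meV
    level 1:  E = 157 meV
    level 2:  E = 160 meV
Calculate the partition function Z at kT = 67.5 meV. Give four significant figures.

Z = 0.8229

Eᵢ/kT = 0.459259, 2.32593, 2.37037.
Z = Σ e^(−Eᵢ/kT) = e^(−0.459259) + e^(−2.32593) + e^(−2.37037) = 0.631752 + 0.0976925 + 0.0934461 = 0.822891.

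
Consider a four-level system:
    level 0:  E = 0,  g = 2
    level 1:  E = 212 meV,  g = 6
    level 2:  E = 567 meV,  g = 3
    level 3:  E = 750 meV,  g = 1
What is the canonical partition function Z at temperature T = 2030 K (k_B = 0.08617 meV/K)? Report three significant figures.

k_BT = 0.08617 × 2030 K = 174.93 meV.
Eᵢ/kT = 0, 1.2119, 3.2413, 4.2874.
Z = Σ gᵢe^(−Eᵢ/kT) = 2·e^(−0) + 6·e^(−1.2119) + 3·e^(−3.2413) + 1·e^(−4.2874) = 2.0000 + 1.7858 + 0.11734 + 0.013741 = 3.9169.

Z = 3.92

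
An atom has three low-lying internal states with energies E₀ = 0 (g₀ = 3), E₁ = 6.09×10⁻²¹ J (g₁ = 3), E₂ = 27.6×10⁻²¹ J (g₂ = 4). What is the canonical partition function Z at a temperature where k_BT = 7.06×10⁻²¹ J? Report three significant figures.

Z = 4.35

Eᵢ/kT = 0, 0.86261, 3.9093.
Z = Σ gᵢe^(−Eᵢ/kT) = 3·e^(−0) + 3·e^(−0.86261) + 4·e^(−3.9093) = 3.0000 + 1.2662 + 0.080218 = 4.3464.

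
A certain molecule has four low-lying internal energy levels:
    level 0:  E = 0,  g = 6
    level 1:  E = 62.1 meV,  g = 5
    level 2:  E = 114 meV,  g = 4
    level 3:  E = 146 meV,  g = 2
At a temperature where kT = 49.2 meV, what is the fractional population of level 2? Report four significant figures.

Eᵢ/kT = 0, 1.26220, 2.31707, 2.96748.
Z = Σ gᵢe^(−Eᵢ/kT) = 6·e^(−0) + 5·e^(−1.26220) + 4·e^(−2.31707) + 2·e^(−2.96748) = 6.00000 + 1.41515 + 0.394248 + 0.102866 = 7.91226.
P₂ = g₂ e^(−E₂/kT) / Z = 0.394248/7.91226 = 0.04983.

0.04983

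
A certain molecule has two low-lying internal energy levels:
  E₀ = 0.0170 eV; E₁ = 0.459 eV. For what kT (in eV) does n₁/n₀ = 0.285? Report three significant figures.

0.352 eV

n₁/n₀ = exp[−(E₁−E₀)/kT] = 0.285.
⇒ (E₁−E₀)/kT = ln(1/0.285) = ln(3.5088) = 1.2553.
kT = 0.4420 eV / 1.2553 = 0.352 eV.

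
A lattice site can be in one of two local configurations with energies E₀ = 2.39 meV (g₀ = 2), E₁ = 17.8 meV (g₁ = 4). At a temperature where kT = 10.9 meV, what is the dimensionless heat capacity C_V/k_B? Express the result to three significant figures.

Eᵢ/kT = 0.21927, 1.6330.
Z = Σ gᵢe^(−Eᵢ/kT) = 2·e^(−0.21927) + 4·e^(−1.6330) = 1.6062 + 0.78137 = 2.3876.
⟨E⟩ = 7.4331 meV, ⟨E²⟩ = 107.53 meV².
C_V/k_B = (⟨E²⟩ − ⟨E⟩²)/(kT)² = (107.53 − 55.251)/118.81 = 0.440.

0.440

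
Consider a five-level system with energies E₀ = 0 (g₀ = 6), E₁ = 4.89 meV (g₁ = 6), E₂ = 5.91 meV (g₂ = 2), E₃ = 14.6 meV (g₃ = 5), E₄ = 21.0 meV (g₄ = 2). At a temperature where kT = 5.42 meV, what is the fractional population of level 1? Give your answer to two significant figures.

0.26

Eᵢ/kT = 0, 0.9022, 1.090, 2.694, 3.875.
Z = Σ gᵢe^(−Eᵢ/kT) = 6·e^(−0) + 6·e^(−0.9022) + 2·e^(−1.090) + 5·e^(−2.694) + 2·e^(−3.875) = 6.000 + 2.434 + 0.6724 + 0.3380 + 0.04151 = 9.486.
P₁ = g₁ e^(−E₁/kT) / Z = 2.434/9.486 = 0.26.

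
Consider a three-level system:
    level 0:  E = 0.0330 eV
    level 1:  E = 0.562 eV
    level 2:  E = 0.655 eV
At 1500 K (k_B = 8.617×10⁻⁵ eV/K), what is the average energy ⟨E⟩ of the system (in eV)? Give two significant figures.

0.047 eV

k_BT = 8.617×10⁻⁵ × 1500 K = 0.1293 eV.
Eᵢ/kT = 0.2552, 4.346, 5.066.
Z = Σ e^(−Eᵢ/kT) = e^(−0.2552) + e^(−4.346) + e^(−5.066) = 0.7748 + 0.01296 + 0.006308 = 0.7941.
⟨E⟩ = Σ Eᵢ e^(−Eᵢ/kT) / Z = (0.0330·0.7748 + 0.562·0.01296 + 0.655·0.006308) / 0.7941 = 0.047 eV.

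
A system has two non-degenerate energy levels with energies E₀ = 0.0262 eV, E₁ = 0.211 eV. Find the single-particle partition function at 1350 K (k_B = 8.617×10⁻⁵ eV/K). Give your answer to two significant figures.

k_BT = 8.617×10⁻⁵ × 1350 K = 0.1163 eV.
Eᵢ/kT = 0.2253, 1.814.
Z = Σ e^(−Eᵢ/kT) = e^(−0.2253) + e^(−1.814) = 0.7983 + 0.1630 = 0.9613.

Z = 0.96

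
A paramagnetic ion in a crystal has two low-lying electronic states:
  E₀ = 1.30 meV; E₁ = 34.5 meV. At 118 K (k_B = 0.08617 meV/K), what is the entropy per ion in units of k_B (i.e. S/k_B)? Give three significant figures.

k_BT = 0.08617 × 118 K = 10.168 meV.
Eᵢ/kT = 0.12785, 3.3930.
Z = Σ e^(−Eᵢ/kT) = e^(−0.12785) + e^(−3.3930) = 0.87999 + 0.033608 = 0.91360.
⟨E⟩ = Σ EᵢPᵢ = 2.5213 meV.
S/k_B = ln Z + ⟨E⟩/kT = ln(0.91360) + 2.5213/10.168 = -0.090362 + 0.24796 = 0.158.

0.158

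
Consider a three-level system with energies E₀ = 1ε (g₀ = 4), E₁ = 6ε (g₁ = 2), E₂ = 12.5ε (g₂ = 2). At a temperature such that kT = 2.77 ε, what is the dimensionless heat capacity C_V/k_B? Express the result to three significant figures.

Eᵢ/kT = 0.36101, 2.1661, 4.5126.
Z = Σ gᵢe^(−Eᵢ/kT) = 4·e^(−0.36101) + 2·e^(−2.1661) + 2·e^(−4.5126) = 2.7879 + 0.22925 + 0.021940 = 3.0391.
⟨E⟩ = 1.4602 ε, ⟨E²⟩ = 4.7610 ε².
C_V/k_B = (⟨E²⟩ − ⟨E⟩²)/(kT)² = (4.7610 − 2.1322)/7.6729 = 0.343.

0.343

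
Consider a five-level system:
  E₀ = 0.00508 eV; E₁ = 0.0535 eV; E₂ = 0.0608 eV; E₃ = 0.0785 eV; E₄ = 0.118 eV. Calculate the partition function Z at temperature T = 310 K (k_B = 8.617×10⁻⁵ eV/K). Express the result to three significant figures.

Z = 1.13

k_BT = 8.617×10⁻⁵ × 310 K = 0.026713 eV.
Eᵢ/kT = 0.19017, 2.0028, 2.2760, 2.9386, 4.4173.
Z = Σ e^(−Eᵢ/kT) = e^(−0.19017) + e^(−2.0028) + e^(−2.2760) + e^(−2.9386) + e^(−4.4173) = 0.82682 + 0.13496 + 0.10269 + 0.052940 + 0.012067 = 1.1295.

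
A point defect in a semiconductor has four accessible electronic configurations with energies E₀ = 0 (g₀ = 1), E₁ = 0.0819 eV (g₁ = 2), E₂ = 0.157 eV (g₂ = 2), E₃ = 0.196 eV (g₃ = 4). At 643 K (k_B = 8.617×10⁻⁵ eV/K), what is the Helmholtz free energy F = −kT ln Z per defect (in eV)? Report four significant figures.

-0.02908 eV

k_BT = 8.617×10⁻⁵ × 643 K = 0.0554073 eV.
Eᵢ/kT = 0, 1.47814, 2.83356, 3.53744.
Z = Σ gᵢe^(−Eᵢ/kT) = 1·e^(−0) + 2·e^(−1.47814) + 2·e^(−2.83356) + 4·e^(−3.53744) = 1.00000 + 0.456123 + 0.117606 + 0.116351 = 1.69008.
F = −kT ln Z = −0.0554073 × ln(1.69008) = −0.0554073 × 0.524776 = -0.02908 eV.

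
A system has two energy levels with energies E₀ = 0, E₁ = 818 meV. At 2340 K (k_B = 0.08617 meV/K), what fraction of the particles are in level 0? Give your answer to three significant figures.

0.983

k_BT = 0.08617 × 2340 K = 201.64 meV.
Eᵢ/kT = 0, 4.0567.
Z = Σ e^(−Eᵢ/kT) = e^(−0) + e^(−4.0567) = 1.0000 + 0.017306 = 1.0173.
P₀ = e^(−E₀/kT) / Z = 1.0000/1.0173 = 0.983.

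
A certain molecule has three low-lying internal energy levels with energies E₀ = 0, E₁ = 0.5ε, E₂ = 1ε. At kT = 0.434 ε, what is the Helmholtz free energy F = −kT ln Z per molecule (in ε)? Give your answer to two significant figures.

Eᵢ/kT = 0, 1.152, 2.304.
Z = Σ e^(−Eᵢ/kT) = e^(−0) + e^(−1.152) + e^(−2.304) = 1.000 + 0.3160 + 0.09986 = 1.416.
F = −kT ln Z = −0.434 × ln(1.416) = −0.434 × 0.3478 = -0.15 ε.

-0.15 ε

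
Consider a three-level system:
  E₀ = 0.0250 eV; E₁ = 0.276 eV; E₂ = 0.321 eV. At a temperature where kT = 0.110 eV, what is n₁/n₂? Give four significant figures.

n₁/n₂ = exp[−(E₁−E₂)/kT] = exp(−(-0.045 eV)/(0.110 eV)) = exp(0.409091) = 1.505.

1.505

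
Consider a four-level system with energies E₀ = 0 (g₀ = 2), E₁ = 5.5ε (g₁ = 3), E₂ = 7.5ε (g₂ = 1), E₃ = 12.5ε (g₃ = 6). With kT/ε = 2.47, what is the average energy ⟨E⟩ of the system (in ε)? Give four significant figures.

Eᵢ/kT = 0, 2.22672, 3.03644, 5.06073.
Z = Σ gᵢe^(−Eᵢ/kT) = 2·e^(−0) + 3·e^(−2.22672) + 1·e^(−3.03644) + 6·e^(−5.06073) = 2.00000 + 0.323645 + 0.0480055 + 0.0380456 = 2.40970.
⟨E⟩ = Σ Eᵢ gᵢe^(−Eᵢ/kT) / Z = (0·2.00000 + 5.5·0.323645 + 7.5·0.0480055 + 12.5·0.0380456) / 2.40970 = 1.085 ε.

1.085 ε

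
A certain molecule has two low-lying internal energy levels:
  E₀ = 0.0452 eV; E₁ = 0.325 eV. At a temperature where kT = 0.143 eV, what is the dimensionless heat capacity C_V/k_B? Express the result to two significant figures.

0.42

Eᵢ/kT = 0.3161, 2.273.
Z = Σ e^(−Eᵢ/kT) = e^(−0.3161) + e^(−2.273) = 0.7290 + 0.1030 = 0.8320.
⟨E⟩ = 0.07984 eV, ⟨E²⟩ = 0.01487 eV².
C_V/k_B = (⟨E²⟩ − ⟨E⟩²)/(kT)² = (0.01487 − 0.006374)/0.02045 = 0.42.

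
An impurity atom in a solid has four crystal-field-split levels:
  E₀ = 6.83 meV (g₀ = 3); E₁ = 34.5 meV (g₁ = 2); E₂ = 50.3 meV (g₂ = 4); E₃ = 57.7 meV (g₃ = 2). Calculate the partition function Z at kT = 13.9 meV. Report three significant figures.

Z = 2.14

Eᵢ/kT = 0.49137, 2.4820, 3.6187, 4.1511.
Z = Σ gᵢe^(−Eᵢ/kT) = 3·e^(−0.49137) + 2·e^(−2.4820) + 4·e^(−3.6187) + 2·e^(−4.1511) = 1.8354 + 0.16715 + 0.10727 + 0.031494 = 2.1413.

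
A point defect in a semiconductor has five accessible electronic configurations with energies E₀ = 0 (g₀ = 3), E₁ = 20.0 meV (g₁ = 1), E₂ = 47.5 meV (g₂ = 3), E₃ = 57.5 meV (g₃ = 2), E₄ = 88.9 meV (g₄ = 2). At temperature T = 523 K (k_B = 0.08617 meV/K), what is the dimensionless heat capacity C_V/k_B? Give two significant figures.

0.36

k_BT = 0.08617 × 523 K = 45.07 meV.
Eᵢ/kT = 0, 0.4438, 1.054, 1.276, 1.972.
Z = Σ gᵢe^(−Eᵢ/kT) = 3·e^(−0) + 1·e^(−0.4438) + 3·e^(−1.054) + 2·e^(−1.276) + 2·e^(−1.972) = 3.000 + 0.6416 + 1.046 + 0.5583 + 0.2784 = 5.524.
⟨E⟩ = 21.61 meV, ⟨E²⟩ = 1206 meV².
C_V/k_B = (⟨E²⟩ − ⟨E⟩²)/(kT)² = (1206 − 467.0)/2031 = 0.36.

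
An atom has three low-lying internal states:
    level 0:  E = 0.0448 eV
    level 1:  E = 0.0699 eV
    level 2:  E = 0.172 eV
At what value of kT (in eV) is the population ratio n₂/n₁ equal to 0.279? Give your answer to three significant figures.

n₂/n₁ = exp[−(E₂−E₁)/kT] = 0.279.
⇒ (E₂−E₁)/kT = ln(1/0.279) = ln(3.5842) = 1.2765.
kT = 0.1021 eV / 1.2765 = 0.0800 eV.

0.0800 eV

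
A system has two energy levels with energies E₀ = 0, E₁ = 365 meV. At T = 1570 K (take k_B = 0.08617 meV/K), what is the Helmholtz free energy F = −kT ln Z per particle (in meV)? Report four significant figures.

-8.817 meV

k_BT = 0.08617 × 1570 K = 135.287 meV.
Eᵢ/kT = 0, 2.69797.
Z = Σ e^(−Eᵢ/kT) = e^(−0) + e^(−2.69797) = 1.00000 + 0.0673421 = 1.06734.
F = −kT ln Z = −135.287 × ln(1.06734) = −135.287 × 0.0651696 = -8.817 meV.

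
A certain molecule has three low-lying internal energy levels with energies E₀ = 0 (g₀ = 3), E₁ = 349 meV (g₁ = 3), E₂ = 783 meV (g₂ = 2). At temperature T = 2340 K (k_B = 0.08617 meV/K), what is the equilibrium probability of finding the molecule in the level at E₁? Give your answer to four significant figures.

0.1487

k_BT = 0.08617 × 2340 K = 201.638 meV.
Eᵢ/kT = 0, 1.73082, 3.88320.
Z = Σ gᵢe^(−Eᵢ/kT) = 3·e^(−0) + 3·e^(−1.73082) + 2·e^(−3.88320) = 3.00000 + 0.531417 + 0.0411697 = 3.57259.
P₁ = g₁ e^(−E₁/kT) / Z = 0.531417/3.57259 = 0.1487.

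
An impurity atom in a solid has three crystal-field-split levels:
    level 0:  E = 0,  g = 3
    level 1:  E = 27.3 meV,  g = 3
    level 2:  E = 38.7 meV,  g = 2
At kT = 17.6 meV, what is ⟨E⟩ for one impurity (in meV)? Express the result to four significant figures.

Eᵢ/kT = 0, 1.55114, 2.19886.
Z = Σ gᵢe^(−Eᵢ/kT) = 3·e^(−0) + 3·e^(−1.55114) + 2·e^(−2.19886) = 3.00000 + 0.636018 + 0.221859 = 3.85788.
⟨E⟩ = Σ Eᵢ gᵢe^(−Eᵢ/kT) / Z = (0·3.00000 + 27.3·0.636018 + 38.7·0.221859) / 3.85788 = 6.726 meV.

6.726 meV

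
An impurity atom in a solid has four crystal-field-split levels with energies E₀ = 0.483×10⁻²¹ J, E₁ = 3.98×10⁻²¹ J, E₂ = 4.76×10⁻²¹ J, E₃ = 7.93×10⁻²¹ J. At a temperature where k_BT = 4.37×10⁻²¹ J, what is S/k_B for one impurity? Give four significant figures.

1.213

Eᵢ/kT = 0.110526, 0.910755, 1.08924, 1.81465.
Z = Σ e^(−Eᵢ/kT) = e^(−0.110526) + e^(−0.910755) + e^(−1.08924) + e^(−1.81465) = 0.895363 + 0.402220 + 0.336472 + 0.162895 = 1.79695.
⟨E⟩ = Σ EᵢPᵢ = 2.74168 ×10⁻²¹ J.
S/k_B = ln Z + ⟨E⟩/kT = ln(1.79695) + 2.74168/4.37 = 0.586091 + 0.627387 = 1.213.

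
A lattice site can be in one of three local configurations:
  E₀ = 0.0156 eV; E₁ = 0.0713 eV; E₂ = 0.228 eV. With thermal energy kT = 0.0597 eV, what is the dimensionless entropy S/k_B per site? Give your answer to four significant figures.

0.6814

Eᵢ/kT = 0.261307, 1.19430, 3.81910.
Z = Σ e^(−Eᵢ/kT) = e^(−0.261307) + e^(−1.19430) + e^(−3.81910) = 0.770044 + 0.302916 + 0.0219475 = 1.09491.
⟨E⟩ = Σ EᵢPᵢ = 0.0352674 eV.
S/k_B = ln Z + ⟨E⟩/kT = ln(1.09491) + 0.0352674/0.0597 = 0.0906722 + 0.590744 = 0.6814.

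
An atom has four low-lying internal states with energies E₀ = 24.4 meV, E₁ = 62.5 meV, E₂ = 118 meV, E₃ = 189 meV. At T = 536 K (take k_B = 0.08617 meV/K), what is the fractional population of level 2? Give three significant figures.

k_BT = 0.08617 × 536 K = 46.187 meV.
Eᵢ/kT = 0.52829, 1.3532, 2.5548, 4.0921.
Z = Σ e^(−Eᵢ/kT) = e^(−0.52829) + e^(−1.3532) + e^(−2.5548) + e^(−4.0921) = 0.58961 + 0.25841 + 0.077708 + 0.016704 = 0.94243.
P₂ = e^(−E₂/kT) / Z = 0.077708/0.94243 = 0.0825.

0.0825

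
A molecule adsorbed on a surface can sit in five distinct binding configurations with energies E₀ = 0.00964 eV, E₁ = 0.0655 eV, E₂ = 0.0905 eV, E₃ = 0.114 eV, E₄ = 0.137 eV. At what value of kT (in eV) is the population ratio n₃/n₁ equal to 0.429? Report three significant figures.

n₃/n₁ = exp[−(E₃−E₁)/kT] = 0.429.
⇒ (E₃−E₁)/kT = ln(1/0.429) = ln(2.3310) = 0.84630.
kT = 0.0485 eV / 0.84630 = 0.0573 eV.

0.0573 eV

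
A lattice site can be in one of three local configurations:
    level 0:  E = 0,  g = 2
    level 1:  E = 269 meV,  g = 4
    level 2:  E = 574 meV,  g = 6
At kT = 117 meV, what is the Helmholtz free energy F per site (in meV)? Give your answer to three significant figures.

Eᵢ/kT = 0, 2.2991, 4.9060.
Z = Σ gᵢe^(−Eᵢ/kT) = 2·e^(−0) + 4·e^(−2.2991) + 6·e^(−4.9060) = 2.0000 + 0.40140 + 0.044412 = 2.4458.
F = −kT ln Z = −117 × ln(2.4458) = −117 × 0.89437 = -105 meV.

-105 meV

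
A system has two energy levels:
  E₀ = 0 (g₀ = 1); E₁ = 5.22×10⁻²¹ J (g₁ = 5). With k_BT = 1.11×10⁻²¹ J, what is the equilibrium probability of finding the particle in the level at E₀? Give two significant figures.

Eᵢ/kT = 0, 4.703.
Z = Σ gᵢe^(−Eᵢ/kT) = 1·e^(−0) + 5·e^(−4.703) = 1.000 + 0.04534 = 1.045.
P₀ = g₀ e^(−E₀/kT) / Z = 1.000/1.045 = 0.96.

0.96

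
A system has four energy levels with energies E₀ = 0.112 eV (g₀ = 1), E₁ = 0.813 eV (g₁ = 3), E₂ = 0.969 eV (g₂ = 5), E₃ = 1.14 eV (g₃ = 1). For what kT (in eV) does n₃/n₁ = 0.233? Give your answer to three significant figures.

n₃/n₁ = (g₃/g₁) exp[−(E₃−E₁)/kT] = 0.233.
⇒ (E₃−E₁)/kT = ln((1/3)/0.233) = ln(1.4306) = 0.35809.
kT = 0.327 eV / 0.35809 = 0.913 eV.

0.913 eV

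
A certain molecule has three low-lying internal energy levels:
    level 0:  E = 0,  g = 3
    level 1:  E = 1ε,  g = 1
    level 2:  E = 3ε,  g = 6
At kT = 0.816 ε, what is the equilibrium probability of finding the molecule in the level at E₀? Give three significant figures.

0.871

Eᵢ/kT = 0, 1.2255, 3.6765.
Z = Σ gᵢe^(−Eᵢ/kT) = 3·e^(−0) + 1·e^(−1.2255) + 6·e^(−3.6765) = 3.0000 + 0.29361 + 0.15187 = 3.4455.
P₀ = g₀ e^(−E₀/kT) / Z = 3.0000/3.4455 = 0.871.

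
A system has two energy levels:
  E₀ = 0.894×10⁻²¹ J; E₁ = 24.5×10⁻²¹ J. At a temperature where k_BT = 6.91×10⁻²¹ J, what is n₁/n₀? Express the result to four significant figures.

n₁/n₀ = exp[−(E₁−E₀)/kT] = exp(−(23.606 ×10⁻²¹ J)/(6.91 ×10⁻²¹ J)) = exp(-3.41621) = 0.03284.

0.03284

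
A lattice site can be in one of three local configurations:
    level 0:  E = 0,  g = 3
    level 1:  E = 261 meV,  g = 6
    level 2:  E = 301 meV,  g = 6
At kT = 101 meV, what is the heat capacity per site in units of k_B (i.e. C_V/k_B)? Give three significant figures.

1.22

Eᵢ/kT = 0, 2.5842, 2.9802.
Z = Σ gᵢe^(−Eᵢ/kT) = 3·e^(−0) + 6·e^(−2.5842) + 6·e^(−2.9802) = 3.0000 + 0.45274 + 0.30470 = 3.7574.
⟨E⟩ = 55.858 meV, ⟨E²⟩ = 15555 meV².
C_V/k_B = (⟨E²⟩ − ⟨E⟩²)/(kT)² = (15555 − 3120.1)/10201 = 1.22.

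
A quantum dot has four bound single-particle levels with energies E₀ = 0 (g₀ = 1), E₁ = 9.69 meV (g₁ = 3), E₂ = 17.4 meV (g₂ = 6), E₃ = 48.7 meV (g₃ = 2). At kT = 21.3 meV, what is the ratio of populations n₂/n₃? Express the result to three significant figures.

13.0

n₂/n₃ = (g₂/g₃) exp[−(E₂−E₃)/kT] = (6/2) × exp(−(-31.3 meV)/(21.3 meV)) = (6/2) × exp(1.4695) = 13.0.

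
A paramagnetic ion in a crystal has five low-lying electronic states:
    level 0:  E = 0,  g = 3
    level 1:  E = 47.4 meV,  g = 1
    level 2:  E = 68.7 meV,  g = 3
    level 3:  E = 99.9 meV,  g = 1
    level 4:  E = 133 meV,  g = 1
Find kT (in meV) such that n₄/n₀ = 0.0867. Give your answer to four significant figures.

n₄/n₀ = (g₄/g₀) exp[−(E₄−E₀)/kT] = 0.0867.
⇒ (E₄−E₀)/kT = ln((1/3)/0.0867) = ln(3.84468) = 1.34669.
kT = 133 meV / 1.34669 = 98.76 meV.

98.76 meV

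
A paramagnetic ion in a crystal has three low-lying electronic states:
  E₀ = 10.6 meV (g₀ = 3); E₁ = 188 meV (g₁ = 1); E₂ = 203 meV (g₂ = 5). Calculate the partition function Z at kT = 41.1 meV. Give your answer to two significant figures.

Z = 2.4

Eᵢ/kT = 0.2579, 4.574, 4.939.
Z = Σ gᵢe^(−Eᵢ/kT) = 3·e^(−0.2579) + 1·e^(−4.574) + 5·e^(−4.939) = 2.318 + 0.01032 + 0.03581 = 2.364.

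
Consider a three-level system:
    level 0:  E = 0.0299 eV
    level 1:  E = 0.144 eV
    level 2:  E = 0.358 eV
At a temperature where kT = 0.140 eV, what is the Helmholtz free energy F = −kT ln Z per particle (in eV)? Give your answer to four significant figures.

-0.03042 eV

Eᵢ/kT = 0.213571, 1.02857, 2.55714.
Z = Σ e^(−Eᵢ/kT) = e^(−0.213571) + e^(−1.02857) + e^(−2.55714) = 0.807695 + 0.357518 + 0.0775261 = 1.24274.
F = −kT ln Z = −0.140 × ln(1.24274) = −0.140 × 0.217319 = -0.03042 eV.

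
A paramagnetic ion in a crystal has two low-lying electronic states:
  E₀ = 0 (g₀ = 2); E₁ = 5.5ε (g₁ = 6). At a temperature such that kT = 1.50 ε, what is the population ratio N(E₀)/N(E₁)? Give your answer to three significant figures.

13.0

n₀/n₁ = (g₀/g₁) exp[−(E₀−E₁)/kT] = (2/6) × exp(−(-5.5ε)/(1.50ε)) = (2/6) × exp(3.6667) = 13.0.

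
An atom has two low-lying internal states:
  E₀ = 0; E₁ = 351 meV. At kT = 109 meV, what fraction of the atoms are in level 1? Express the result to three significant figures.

0.0384

Eᵢ/kT = 0, 3.2202.
Z = Σ e^(−Eᵢ/kT) = e^(−0) + e^(−3.2202) = 1.0000 + 0.039947 = 1.0399.
P₁ = e^(−E₁/kT) / Z = 0.039947/1.0399 = 0.0384.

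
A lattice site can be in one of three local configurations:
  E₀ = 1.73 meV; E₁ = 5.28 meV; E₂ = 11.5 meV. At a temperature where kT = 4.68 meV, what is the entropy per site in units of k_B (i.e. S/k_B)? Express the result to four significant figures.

0.8509

Eᵢ/kT = 0.369658, 1.12821, 2.45726.
Z = Σ e^(−Eᵢ/kT) = e^(−0.369658) + e^(−1.12821) + e^(−2.45726) = 0.690971 + 0.323612 + 0.0856694 = 1.10025.
⟨E⟩ = Σ EᵢPᵢ = 3.53488 meV.
S/k_B = ln Z + ⟨E⟩/kT = ln(1.10025) + 3.53488/4.68 = 0.0955374 + 0.755316 = 0.8509.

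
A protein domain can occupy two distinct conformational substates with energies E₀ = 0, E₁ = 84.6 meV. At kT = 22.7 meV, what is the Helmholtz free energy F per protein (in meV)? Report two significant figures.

-0.54 meV

Eᵢ/kT = 0, 3.727.
Z = Σ e^(−Eᵢ/kT) = e^(−0) + e^(−3.727) = 1.000 + 0.02406 = 1.024.
F = −kT ln Z = −22.7 × ln(1.024) = −22.7 × 0.02372 = -0.54 meV.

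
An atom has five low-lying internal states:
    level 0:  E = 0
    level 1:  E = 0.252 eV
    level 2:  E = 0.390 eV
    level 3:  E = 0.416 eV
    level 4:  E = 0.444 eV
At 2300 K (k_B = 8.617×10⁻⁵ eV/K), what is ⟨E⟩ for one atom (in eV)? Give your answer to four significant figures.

0.1355 eV

k_BT = 8.617×10⁻⁵ × 2300 K = 0.198191 eV.
Eᵢ/kT = 0, 1.27150, 1.96780, 2.09899, 2.24026.
Z = Σ e^(−Eᵢ/kT) = e^(−0) + e^(−1.27150) + e^(−1.96780) + e^(−2.09899) + e^(−2.24026) = 1.00000 + 0.280411 + 0.139764 + 0.122580 + 0.106431 = 1.64919.
⟨E⟩ = Σ Eᵢ e^(−Eᵢ/kT) / Z = (0·1.00000 + 0.252·0.280411 + 0.390·0.139764 + 0.416·0.122580 + 0.444·0.106431) / 1.64919 = 0.1355 eV.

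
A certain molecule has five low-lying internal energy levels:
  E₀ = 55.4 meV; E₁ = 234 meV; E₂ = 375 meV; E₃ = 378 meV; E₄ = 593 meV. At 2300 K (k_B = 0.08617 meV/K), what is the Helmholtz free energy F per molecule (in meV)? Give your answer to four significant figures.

k_BT = 0.08617 × 2300 K = 198.191 meV.
Eᵢ/kT = 0.279528, 1.18068, 1.89211, 1.90725, 2.99206.
Z = Σ e^(−Eᵢ/kT) = e^(−0.279528) + e^(−1.18068) + e^(−1.89211) + e^(−1.90725) + e^(−2.99206) = 0.756141 + 0.307070 + 0.150753 + 0.148488 + 0.0501840 = 1.41264.
F = −kT ln Z = −198.191 × ln(1.41264) = −198.191 × 0.345460 = -68.47 meV.

-68.47 meV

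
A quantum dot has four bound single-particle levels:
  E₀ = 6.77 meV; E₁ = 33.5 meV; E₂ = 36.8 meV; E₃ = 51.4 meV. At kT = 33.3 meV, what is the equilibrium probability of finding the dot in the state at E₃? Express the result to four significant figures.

0.1237

Eᵢ/kT = 0.203303, 1.00601, 1.10511, 1.54354.
Z = Σ e^(−Eᵢ/kT) = e^(−0.203303) + e^(−1.00601) + e^(−1.10511) + e^(−1.54354) = 0.816031 + 0.365675 + 0.331174 + 0.213624 = 1.72650.
P₃ = e^(−E₃/kT) / Z = 0.213624/1.72650 = 0.1237.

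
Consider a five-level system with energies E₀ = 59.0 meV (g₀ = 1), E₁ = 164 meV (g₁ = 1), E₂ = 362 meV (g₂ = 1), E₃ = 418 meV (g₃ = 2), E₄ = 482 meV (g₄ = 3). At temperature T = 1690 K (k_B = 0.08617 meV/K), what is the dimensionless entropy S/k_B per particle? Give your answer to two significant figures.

k_BT = 0.08617 × 1690 K = 145.6 meV.
Eᵢ/kT = 0.4052, 1.126, 2.486, 2.871, 3.310.
Z = Σ gᵢe^(−Eᵢ/kT) = 1·e^(−0.4052) + 1·e^(−1.126) + 1·e^(−2.486) + 2·e^(−2.871) + 3·e^(−3.310) = 0.6668 + 0.3243 + 0.08324 + 0.1133 + 0.1095 = 1.297.
⟨E⟩ = Σ EᵢPᵢ = 171.8 meV.
S/k_B = ln Z + ⟨E⟩/kT = ln(1.297) + 171.8/145.6 = 0.2601 + 1.180 = 1.4.

1.4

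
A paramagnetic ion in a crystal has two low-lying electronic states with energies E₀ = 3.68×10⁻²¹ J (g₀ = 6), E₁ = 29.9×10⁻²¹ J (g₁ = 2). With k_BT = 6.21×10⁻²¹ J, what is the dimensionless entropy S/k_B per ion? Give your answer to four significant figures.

Eᵢ/kT = 0.592593, 4.81481.
Z = Σ gᵢe^(−Eᵢ/kT) = 6·e^(−0.592593) + 2·e^(−4.81481) = 3.31735 + 0.0162175 = 3.33357.
⟨E⟩ = Σ EᵢPᵢ = 3.80756 ×10⁻²¹ J.
S/k_B = ln Z + ⟨E⟩/kT = ln(3.33357) + 3.80756/6.21 = 1.20404 + 0.613134 = 1.817.

1.817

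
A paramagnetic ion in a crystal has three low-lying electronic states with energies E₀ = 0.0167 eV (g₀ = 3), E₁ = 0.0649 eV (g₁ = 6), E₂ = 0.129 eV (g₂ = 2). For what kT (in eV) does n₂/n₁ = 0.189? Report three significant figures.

0.113 eV

n₂/n₁ = (g₂/g₁) exp[−(E₂−E₁)/kT] = 0.189.
⇒ (E₂−E₁)/kT = ln((2/6)/0.189) = ln(1.7637) = 0.56741.
kT = 0.0641 eV / 0.56741 = 0.113 eV.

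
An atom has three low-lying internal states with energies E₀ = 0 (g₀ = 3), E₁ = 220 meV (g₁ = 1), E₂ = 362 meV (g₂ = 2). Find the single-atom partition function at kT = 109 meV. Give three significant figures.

Eᵢ/kT = 0, 2.0183, 3.3211.
Z = Σ gᵢe^(−Eᵢ/kT) = 3·e^(−0) + 1·e^(−2.0183) + 2·e^(−3.3211) = 3.0000 + 0.13288 + 0.072226 = 3.2051.

Z = 3.21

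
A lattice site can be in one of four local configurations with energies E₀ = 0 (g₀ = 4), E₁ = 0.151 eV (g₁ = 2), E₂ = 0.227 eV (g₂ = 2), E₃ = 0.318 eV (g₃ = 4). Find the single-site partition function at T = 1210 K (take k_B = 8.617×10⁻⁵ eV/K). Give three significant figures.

k_BT = 8.617×10⁻⁵ × 1210 K = 0.10427 eV.
Eᵢ/kT = 0, 1.4482, 2.1770, 3.0498.
Z = Σ gᵢe^(−Eᵢ/kT) = 4·e^(−0) + 2·e^(−1.4482) + 2·e^(−2.1770) + 4·e^(−3.0498) = 4.0000 + 0.46999 + 0.22676 + 0.18947 = 4.8862.

Z = 4.89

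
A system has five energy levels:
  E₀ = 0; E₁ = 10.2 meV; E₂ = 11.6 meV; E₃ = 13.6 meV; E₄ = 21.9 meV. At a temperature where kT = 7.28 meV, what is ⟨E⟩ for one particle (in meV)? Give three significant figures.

Eᵢ/kT = 0, 1.4011, 1.5934, 1.8681, 3.0082.
Z = Σ e^(−Eᵢ/kT) = e^(−0) + e^(−1.4011) + e^(−1.5934) + e^(−1.8681) + e^(−3.0082) = 1.0000 + 0.24633 + 0.20323 + 0.15442 + 0.049380 = 1.6534.
⟨E⟩ = Σ Eᵢ e^(−Eᵢ/kT) / Z = (0·1.0000 + 10.2·0.24633 + 11.6·0.20323 + 13.6·0.15442 + 21.9·0.049380) / 1.6534 = 4.87 meV.

4.87 meV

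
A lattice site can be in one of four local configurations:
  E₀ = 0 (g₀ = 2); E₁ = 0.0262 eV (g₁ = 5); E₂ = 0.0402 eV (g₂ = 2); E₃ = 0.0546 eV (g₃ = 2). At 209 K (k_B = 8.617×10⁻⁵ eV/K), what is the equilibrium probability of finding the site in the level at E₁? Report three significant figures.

0.336

k_BT = 8.617×10⁻⁵ × 209 K = 0.018010 eV.
Eᵢ/kT = 0, 1.4547, 2.2321, 3.0316.
Z = Σ gᵢe^(−Eᵢ/kT) = 2·e^(−0) + 5·e^(−1.4547) + 2·e^(−2.2321) + 2·e^(−3.0316) = 2.0000 + 1.1674 + 0.21461 + 0.096477 = 3.4785.
P₁ = g₁ e^(−E₁/kT) / Z = 1.1674/3.4785 = 0.336.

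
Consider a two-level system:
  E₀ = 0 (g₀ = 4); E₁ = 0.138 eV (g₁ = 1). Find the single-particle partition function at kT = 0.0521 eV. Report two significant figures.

Z = 4.1

Eᵢ/kT = 0, 2.649.
Z = Σ gᵢe^(−Eᵢ/kT) = 4·e^(−0) + 1·e^(−2.649) = 4.000 + 0.07072 = 4.071.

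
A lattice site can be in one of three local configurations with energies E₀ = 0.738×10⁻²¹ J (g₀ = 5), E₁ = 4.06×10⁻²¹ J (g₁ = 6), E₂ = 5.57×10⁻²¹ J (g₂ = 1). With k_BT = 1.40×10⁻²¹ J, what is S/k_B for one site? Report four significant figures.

1.978

Eᵢ/kT = 0.527143, 2.90000, 3.97857.
Z = Σ gᵢe^(−Eᵢ/kT) = 5·e^(−0.527143) + 6·e^(−2.90000) + 1·e^(−3.97857) = 2.95145 + 0.330139 + 0.0187124 = 3.30030.
⟨E⟩ = Σ EᵢPᵢ = 1.09771 ×10⁻²¹ J.
S/k_B = ln Z + ⟨E⟩/kT = ln(3.30030) + 1.09771/1.40 = 1.19401 + 0.784079 = 1.978.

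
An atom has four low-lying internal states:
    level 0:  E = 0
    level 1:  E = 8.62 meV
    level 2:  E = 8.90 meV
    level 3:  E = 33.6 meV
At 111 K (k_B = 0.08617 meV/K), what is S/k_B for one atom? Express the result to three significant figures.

1.06

k_BT = 0.08617 × 111 K = 9.5649 meV.
Eᵢ/kT = 0, 0.90121, 0.93049, 3.5128.
Z = Σ e^(−Eᵢ/kT) = e^(−0) + e^(−0.90121) + e^(−0.93049) + e^(−3.5128) = 1.0000 + 0.40608 + 0.39436 + 0.029813 = 1.8303.
⟨E⟩ = Σ EᵢPᵢ = 4.3774 meV.
S/k_B = ln Z + ⟨E⟩/kT = ln(1.8303) + 4.3774/9.5649 = 0.60448 + 0.45765 = 1.06.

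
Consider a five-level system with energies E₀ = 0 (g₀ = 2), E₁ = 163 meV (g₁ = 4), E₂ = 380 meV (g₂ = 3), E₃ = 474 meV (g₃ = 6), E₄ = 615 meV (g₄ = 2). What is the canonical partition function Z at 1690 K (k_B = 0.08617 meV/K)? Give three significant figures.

k_BT = 0.08617 × 1690 K = 145.63 meV.
Eᵢ/kT = 0, 1.1193, 2.6094, 3.2548, 4.2230.
Z = Σ gᵢe^(−Eᵢ/kT) = 2·e^(−0) + 4·e^(−1.1193) + 3·e^(−2.6094) + 6·e^(−3.2548) + 2·e^(−4.2230) = 2.0000 + 1.3060 + 0.22074 + 0.23153 + 0.029309 = 3.7876.

Z = 3.79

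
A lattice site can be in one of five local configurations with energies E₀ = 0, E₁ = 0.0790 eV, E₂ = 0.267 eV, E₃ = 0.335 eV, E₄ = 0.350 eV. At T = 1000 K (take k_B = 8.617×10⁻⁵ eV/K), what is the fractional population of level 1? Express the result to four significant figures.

k_BT = 8.617×10⁻⁵ × 1000 K = 0.0861700 eV.
Eᵢ/kT = 0, 0.916792, 3.09853, 3.88766, 4.06174.
Z = Σ e^(−Eᵢ/kT) = e^(−0) + e^(−0.916792) + e^(−3.09853) + e^(−3.88766) + e^(−4.06174) = 1.00000 + 0.399800 + 0.0451155 + 0.0204932 + 0.0172190 = 1.48263.
P₁ = e^(−E₁/kT) / Z = 0.399800/1.48263 = 0.2697.

0.2697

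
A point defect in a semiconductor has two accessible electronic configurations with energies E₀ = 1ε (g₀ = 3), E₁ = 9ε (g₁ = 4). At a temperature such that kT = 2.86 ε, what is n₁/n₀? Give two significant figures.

n₁/n₀ = (g₁/g₀) exp[−(E₁−E₀)/kT] = (4/3) × exp(−(8ε)/(2.86ε)) = (4/3) × exp(-2.797) = 0.081.

0.081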